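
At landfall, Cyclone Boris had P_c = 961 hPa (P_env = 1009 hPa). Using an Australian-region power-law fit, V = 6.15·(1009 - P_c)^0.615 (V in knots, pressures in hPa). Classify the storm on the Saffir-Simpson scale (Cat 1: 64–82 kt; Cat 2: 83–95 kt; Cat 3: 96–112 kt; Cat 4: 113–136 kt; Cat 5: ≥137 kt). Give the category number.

1

ΔP = 1009 − 961 = 48 hPa.
V ≈ 6.15 × 48^0.615 = 6.15 × 10.81 ≈ 67 kt.
67 kt falls in the Category 1 band.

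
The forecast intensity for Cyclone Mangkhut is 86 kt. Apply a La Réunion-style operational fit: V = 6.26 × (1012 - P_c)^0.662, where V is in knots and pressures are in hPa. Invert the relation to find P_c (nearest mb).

ΔP = (V / 6.26)^(1/0.662) = (86/6.26)^1.511.
86/6.26 = 13.738; 13.738^1.511 ≈ 52.35 mb.
P_c = 1012 − 52.35 = 959.65 ≈ 960 mb.

960 mb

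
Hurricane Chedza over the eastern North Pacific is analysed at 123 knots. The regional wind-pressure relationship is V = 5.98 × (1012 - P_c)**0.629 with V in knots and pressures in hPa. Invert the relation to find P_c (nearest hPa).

ΔP = (V / 5.98)^(1/0.629) = (123/5.98)^1.590.
123/5.98 = 20.569; 20.569^1.590 ≈ 122.40 hPa.
P_c = 1012 − 122.40 = 889.60 ≈ 890 hPa.

890 hPa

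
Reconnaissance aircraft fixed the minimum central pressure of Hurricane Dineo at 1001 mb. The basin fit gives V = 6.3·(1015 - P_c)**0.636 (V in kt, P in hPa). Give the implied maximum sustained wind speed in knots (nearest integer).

34 kt

ΔP = 1015 − 1001 = 14 mb.
14^0.636 ≈ 5.357.
V ≈ 6.3 × 5.357 ≈ 33.8 kt.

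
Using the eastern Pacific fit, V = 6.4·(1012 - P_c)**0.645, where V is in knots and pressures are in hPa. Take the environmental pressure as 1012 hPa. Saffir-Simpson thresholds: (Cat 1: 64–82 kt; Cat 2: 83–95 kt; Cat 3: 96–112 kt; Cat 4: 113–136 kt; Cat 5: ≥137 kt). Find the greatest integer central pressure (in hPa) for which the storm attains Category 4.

Category 4 begins at V = 113 kt.
Required ΔP = (113/6.4)^(1/0.645) = 17.656^1.550 ≈ 85.74 hPa.
P_c ≤ 1012 − 85.74 = 926.26, so the highest integer P_c is 926 hPa.

926 hPa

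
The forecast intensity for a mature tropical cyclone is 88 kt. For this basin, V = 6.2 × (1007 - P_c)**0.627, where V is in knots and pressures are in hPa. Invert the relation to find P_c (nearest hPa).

938 hPa

ΔP = (V / 6.2)^(1/0.627) = (88/6.2)^1.595.
88/6.2 = 14.194; 14.194^1.595 ≈ 68.78 hPa.
P_c = 1007 − 68.78 = 938.22 ≈ 938 hPa.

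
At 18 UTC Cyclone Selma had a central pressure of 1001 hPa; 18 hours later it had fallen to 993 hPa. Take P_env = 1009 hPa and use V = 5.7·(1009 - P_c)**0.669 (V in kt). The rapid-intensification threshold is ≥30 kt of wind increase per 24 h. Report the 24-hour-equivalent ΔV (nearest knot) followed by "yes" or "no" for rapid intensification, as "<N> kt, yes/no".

V₁: ΔP = 8, V ≈ 5.7 × 8^0.669 ≈ 22.91 kt.
V₂: ΔP = 16, V ≈ 5.7 × 16^0.669 ≈ 36.43 kt.
ΔV over 18 h = 13.52 kt → 24 h equivalent = 13.52 × 24/18 ≈ 18.03 kt.
18 kt < 30 kt ⇒ not rapid intensification.

18 kt, no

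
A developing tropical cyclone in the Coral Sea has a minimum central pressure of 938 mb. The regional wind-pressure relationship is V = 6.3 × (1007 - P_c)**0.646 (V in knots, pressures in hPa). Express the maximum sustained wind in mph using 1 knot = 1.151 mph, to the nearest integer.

ΔP = 1007 − 938 = 69 mb.
V ≈ 6.3 × 69^0.646 = 6.3 × 15.413 ≈ 97.104 kt.
97.104 × 1.151 ≈ 111.77 mph → 112 mph.

112 mph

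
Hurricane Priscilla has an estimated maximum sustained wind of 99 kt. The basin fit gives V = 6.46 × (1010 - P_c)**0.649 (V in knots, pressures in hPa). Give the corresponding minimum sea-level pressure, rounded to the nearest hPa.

943 hPa

ΔP = (V / 6.46)^(1/0.649) = (99/6.46)^1.541.
99/6.46 = 15.325; 15.325^1.541 ≈ 67.07 hPa.
P_c = 1010 − 67.07 = 942.93 ≈ 943 hPa.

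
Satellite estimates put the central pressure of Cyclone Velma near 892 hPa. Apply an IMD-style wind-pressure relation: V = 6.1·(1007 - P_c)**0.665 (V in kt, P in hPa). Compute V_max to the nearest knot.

ΔP = 1007 − 892 = 115 hPa.
115^0.665 ≈ 23.462.
V ≈ 6.1 × 23.462 ≈ 143.1 kt.

143 kt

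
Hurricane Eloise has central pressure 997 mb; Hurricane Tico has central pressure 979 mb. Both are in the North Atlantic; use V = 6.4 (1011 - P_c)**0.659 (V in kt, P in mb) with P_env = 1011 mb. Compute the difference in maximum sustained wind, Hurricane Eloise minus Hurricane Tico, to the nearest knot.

Hurricane Eloise: ΔP = 14; V ≈ 6.4 × 14^0.659 ≈ 36.43 kt.
Hurricane Tico: ΔP = 32; V ≈ 6.4 × 32^0.659 ≈ 62.82 kt.
Difference ≈ 36.43 − 62.82 = -26.39 → -26 kt.

-26 kt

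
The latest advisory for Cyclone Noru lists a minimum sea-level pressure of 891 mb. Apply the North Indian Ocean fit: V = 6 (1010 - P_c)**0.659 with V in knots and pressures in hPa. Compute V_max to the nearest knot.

ΔP = 1010 − 891 = 119 mb.
119^0.659 ≈ 23.323.
V ≈ 6 × 23.323 ≈ 139.9 kt.

140 kt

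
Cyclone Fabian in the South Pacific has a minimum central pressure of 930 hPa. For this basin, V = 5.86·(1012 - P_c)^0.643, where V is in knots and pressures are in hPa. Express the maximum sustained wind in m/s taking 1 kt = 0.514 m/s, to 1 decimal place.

51.2 m/s

ΔP = 1012 − 930 = 82 hPa.
V ≈ 5.86 × 82^0.643 = 5.86 × 17.005 ≈ 99.651 kt.
99.651 × 0.514 ≈ 51.22 m/s → 51.2 m/s.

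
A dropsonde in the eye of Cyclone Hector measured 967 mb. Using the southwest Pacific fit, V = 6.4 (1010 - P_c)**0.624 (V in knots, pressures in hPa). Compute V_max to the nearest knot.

67 kt

ΔP = 1010 − 967 = 43 mb.
43^0.624 ≈ 10.454.
V ≈ 6.4 × 10.454 ≈ 66.9 kt.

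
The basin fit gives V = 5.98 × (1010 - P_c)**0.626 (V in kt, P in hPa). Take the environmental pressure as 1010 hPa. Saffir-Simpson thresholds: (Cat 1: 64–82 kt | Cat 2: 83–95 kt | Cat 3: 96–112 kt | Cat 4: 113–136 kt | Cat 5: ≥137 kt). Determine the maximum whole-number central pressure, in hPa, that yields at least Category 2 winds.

Category 2 begins at V = 83 kt.
Required ΔP = (83/5.98)^(1/0.626) = 13.880^1.597 ≈ 66.82 hPa.
P_c ≤ 1010 − 66.82 = 943.18, so the highest integer P_c is 943 hPa.

943 hPa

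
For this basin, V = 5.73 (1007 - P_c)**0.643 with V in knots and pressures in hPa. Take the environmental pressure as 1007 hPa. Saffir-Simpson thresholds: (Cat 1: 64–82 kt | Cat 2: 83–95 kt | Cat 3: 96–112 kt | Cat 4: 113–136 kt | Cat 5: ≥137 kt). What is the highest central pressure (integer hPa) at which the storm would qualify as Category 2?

Category 2 begins at V = 83 kt.
Required ΔP = (83/5.73)^(1/0.643) = 14.485^1.555 ≈ 63.90 hPa.
P_c ≤ 1007 − 63.90 = 943.10, so the highest integer P_c is 943 hPa.

943 hPa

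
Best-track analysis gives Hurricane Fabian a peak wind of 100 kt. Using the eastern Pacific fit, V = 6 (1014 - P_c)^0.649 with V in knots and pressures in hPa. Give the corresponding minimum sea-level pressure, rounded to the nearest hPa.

ΔP = (V / 6)^(1/0.649) = (100/6)^1.541.
100/6 = 16.667; 16.667^1.541 ≈ 76.32 hPa.
P_c = 1014 − 76.32 = 937.68 ≈ 938 hPa.

938 hPa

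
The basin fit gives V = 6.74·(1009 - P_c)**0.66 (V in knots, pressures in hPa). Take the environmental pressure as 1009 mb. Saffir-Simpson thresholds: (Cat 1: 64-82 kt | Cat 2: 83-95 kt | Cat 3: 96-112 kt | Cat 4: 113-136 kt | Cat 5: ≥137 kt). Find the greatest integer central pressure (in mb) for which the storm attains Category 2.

964 mb

Category 2 begins at V = 83 kt.
Required ΔP = (83/6.74)^(1/0.66) = 12.315^1.515 ≈ 44.89 mb.
P_c ≤ 1009 − 44.89 = 964.11, so the highest integer P_c is 964 mb.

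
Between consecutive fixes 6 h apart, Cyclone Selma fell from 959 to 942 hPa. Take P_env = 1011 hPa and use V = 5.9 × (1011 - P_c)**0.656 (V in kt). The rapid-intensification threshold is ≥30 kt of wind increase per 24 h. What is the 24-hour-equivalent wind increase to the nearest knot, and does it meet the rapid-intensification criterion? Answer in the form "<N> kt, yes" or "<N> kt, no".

64 kt, yes

V₁: ΔP = 52, V ≈ 5.9 × 52^0.656 ≈ 78.80 kt.
V₂: ΔP = 69, V ≈ 5.9 × 69^0.656 ≈ 94.87 kt.
ΔV over 6 h = 16.07 kt → 24 h equivalent = 16.07 × 24/6 ≈ 64.28 kt.
64 kt ≥ 30 kt ⇒ rapid intensification.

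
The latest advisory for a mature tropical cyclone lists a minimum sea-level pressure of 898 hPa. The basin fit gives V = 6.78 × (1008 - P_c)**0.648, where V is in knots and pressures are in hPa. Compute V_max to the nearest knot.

ΔP = 1008 − 898 = 110 hPa.
110^0.648 ≈ 21.029.
V ≈ 6.78 × 21.029 ≈ 142.6 kt.

143 kt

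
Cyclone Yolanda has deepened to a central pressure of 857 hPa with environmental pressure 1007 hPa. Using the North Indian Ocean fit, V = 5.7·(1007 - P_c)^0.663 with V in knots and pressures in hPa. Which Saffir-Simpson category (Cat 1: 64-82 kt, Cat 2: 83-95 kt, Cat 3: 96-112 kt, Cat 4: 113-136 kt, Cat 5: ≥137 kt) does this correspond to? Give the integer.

5

ΔP = 1007 − 857 = 150 hPa.
V ≈ 5.7 × 150^0.663 = 5.7 × 27.72 ≈ 158 kt.
158 kt falls in the Category 5 band.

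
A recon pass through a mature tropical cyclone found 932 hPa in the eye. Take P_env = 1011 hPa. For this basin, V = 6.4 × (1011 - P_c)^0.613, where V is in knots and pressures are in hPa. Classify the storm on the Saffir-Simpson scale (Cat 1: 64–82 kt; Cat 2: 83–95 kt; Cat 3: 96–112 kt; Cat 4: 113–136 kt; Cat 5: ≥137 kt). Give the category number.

2

ΔP = 1011 − 932 = 79 hPa.
V ≈ 6.4 × 79^0.613 = 6.4 × 14.56 ≈ 93 kt.
93 kt falls in the Category 2 band.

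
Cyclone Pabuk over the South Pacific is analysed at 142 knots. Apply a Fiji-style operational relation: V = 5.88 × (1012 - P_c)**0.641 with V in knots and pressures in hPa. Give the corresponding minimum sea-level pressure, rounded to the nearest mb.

868 mb

ΔP = (V / 5.88)^(1/0.641) = (142/5.88)^1.560.
142/5.88 = 24.150; 24.150^1.560 ≈ 143.69 mb.
P_c = 1012 − 143.69 = 868.31 ≈ 868 mb.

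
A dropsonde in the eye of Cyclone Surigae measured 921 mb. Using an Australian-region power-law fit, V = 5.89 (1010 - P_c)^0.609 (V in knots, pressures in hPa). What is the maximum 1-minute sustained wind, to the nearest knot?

91 kt

ΔP = 1010 − 921 = 89 mb.
89^0.609 ≈ 15.388.
V ≈ 5.89 × 15.388 ≈ 90.6 kt.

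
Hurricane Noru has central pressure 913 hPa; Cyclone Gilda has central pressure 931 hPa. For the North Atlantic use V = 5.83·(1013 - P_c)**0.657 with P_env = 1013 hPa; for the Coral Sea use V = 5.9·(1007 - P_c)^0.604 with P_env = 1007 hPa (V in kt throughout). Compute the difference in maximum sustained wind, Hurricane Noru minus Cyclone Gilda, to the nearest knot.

39 kt

Hurricane Noru: ΔP = 100; V ≈ 5.83 × 100^0.657 ≈ 120.13 kt.
Cyclone Gilda: ΔP = 76; V ≈ 5.9 × 76^0.604 ≈ 80.70 kt.
Difference ≈ 120.13 − 80.70 = 39.43 → 39 kt.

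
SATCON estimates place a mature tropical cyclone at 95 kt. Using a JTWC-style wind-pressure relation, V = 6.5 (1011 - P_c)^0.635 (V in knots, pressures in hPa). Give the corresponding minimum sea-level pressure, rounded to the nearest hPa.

943 hPa

ΔP = (V / 6.5)^(1/0.635) = (95/6.5)^1.575.
95/6.5 = 14.615; 14.615^1.575 ≈ 68.29 hPa.
P_c = 1011 − 68.29 = 942.71 ≈ 943 hPa.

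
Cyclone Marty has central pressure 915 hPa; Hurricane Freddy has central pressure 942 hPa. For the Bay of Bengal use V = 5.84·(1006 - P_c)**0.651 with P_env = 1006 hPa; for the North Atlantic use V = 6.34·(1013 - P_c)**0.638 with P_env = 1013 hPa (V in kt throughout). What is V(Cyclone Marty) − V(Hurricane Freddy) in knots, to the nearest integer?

Cyclone Marty: ΔP = 91; V ≈ 5.84 × 91^0.651 ≈ 110.09 kt.
Hurricane Freddy: ΔP = 71; V ≈ 6.34 × 71^0.638 ≈ 96.20 kt.
Difference ≈ 110.09 − 96.20 = 13.89 → 14 kt.

14 kt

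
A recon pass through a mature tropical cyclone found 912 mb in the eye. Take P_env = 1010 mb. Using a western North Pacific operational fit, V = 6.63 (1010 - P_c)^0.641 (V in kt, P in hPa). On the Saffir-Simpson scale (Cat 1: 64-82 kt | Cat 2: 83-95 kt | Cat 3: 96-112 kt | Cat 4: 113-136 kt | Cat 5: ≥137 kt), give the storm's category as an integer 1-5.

ΔP = 1010 − 912 = 98 mb.
V ≈ 6.63 × 98^0.641 = 6.63 × 18.90 ≈ 125 kt.
125 kt falls in the Category 4 band.

4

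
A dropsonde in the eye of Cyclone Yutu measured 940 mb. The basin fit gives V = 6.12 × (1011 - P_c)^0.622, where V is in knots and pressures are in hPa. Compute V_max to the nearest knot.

87 kt

ΔP = 1011 − 940 = 71 mb.
71^0.622 ≈ 14.174.
V ≈ 6.12 × 14.174 ≈ 86.7 kt.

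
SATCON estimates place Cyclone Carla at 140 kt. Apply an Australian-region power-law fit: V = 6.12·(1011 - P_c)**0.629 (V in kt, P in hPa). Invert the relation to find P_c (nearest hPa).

866 hPa

ΔP = (V / 6.12)^(1/0.629) = (140/6.12)^1.590.
140/6.12 = 22.876; 22.876^1.590 ≈ 144.93 hPa.
P_c = 1011 − 144.93 = 866.07 ≈ 866 hPa.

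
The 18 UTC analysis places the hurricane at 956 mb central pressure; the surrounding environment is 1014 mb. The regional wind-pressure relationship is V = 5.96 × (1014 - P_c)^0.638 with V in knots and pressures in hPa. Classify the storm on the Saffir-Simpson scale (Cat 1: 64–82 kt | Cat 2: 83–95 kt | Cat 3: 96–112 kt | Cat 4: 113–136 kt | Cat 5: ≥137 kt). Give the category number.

ΔP = 1014 − 956 = 58 mb.
V ≈ 5.96 × 58^0.638 = 5.96 × 13.34 ≈ 79 kt.
79 kt falls in the Category 1 band.

1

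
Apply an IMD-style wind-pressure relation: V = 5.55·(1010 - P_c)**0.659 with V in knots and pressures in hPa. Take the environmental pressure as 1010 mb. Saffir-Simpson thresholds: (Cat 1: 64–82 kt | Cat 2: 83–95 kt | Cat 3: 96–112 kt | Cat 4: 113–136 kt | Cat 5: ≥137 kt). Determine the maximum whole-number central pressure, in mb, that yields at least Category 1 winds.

Category 1 begins at V = 64 kt.
Required ΔP = (64/5.55)^(1/0.659) = 11.532^1.517 ≈ 40.87 mb.
P_c ≤ 1010 − 40.87 = 969.13, so the highest integer P_c is 969 mb.

969 mb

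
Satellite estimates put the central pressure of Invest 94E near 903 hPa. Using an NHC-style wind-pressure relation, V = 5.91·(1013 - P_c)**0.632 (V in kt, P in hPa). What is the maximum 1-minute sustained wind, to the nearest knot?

ΔP = 1013 − 903 = 110 hPa.
110^0.632 ≈ 19.506.
V ≈ 5.91 × 19.506 ≈ 115.3 kt.

115 kt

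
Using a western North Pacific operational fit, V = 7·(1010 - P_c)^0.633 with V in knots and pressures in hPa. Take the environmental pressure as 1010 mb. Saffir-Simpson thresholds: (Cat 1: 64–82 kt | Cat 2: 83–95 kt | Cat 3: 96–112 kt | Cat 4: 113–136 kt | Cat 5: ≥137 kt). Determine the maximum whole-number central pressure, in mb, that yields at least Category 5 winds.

900 mb

Category 5 begins at V = 137 kt.
Required ΔP = (137/7)^(1/0.633) = 19.571^1.580 ≈ 109.77 mb.
P_c ≤ 1010 − 109.77 = 900.23, so the highest integer P_c is 900 mb.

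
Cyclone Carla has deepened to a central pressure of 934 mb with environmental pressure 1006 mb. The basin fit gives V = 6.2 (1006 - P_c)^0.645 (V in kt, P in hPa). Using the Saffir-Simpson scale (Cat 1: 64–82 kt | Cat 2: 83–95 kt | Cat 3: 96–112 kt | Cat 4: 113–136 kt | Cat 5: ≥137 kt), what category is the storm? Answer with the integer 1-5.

3

ΔP = 1006 − 934 = 72 mb.
V ≈ 6.2 × 72^0.645 = 6.2 × 15.78 ≈ 98 kt.
98 kt falls in the Category 3 band.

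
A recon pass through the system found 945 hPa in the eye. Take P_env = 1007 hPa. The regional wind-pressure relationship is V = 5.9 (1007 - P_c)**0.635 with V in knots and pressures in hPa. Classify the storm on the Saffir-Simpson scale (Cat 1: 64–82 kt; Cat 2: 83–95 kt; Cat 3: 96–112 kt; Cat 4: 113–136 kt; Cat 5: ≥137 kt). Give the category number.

ΔP = 1007 − 945 = 62 hPa.
V ≈ 5.9 × 62^0.635 = 5.9 × 13.75 ≈ 81 kt.
81 kt falls in the Category 1 band.

1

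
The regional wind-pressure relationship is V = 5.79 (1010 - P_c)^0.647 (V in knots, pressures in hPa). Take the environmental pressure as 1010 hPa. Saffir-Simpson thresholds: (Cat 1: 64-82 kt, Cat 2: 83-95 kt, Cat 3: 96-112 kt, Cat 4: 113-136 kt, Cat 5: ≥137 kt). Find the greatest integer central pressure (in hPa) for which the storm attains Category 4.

911 hPa

Category 4 begins at V = 113 kt.
Required ΔP = (113/5.79)^(1/0.647) = 19.516^1.546 ≈ 98.73 hPa.
P_c ≤ 1010 − 98.73 = 911.27, so the highest integer P_c is 911 hPa.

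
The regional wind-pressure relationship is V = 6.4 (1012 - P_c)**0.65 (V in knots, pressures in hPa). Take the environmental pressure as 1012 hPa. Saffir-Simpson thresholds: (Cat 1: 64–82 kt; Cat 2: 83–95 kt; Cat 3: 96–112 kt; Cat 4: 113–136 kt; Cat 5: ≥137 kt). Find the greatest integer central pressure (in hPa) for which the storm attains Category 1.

Category 1 begins at V = 64 kt.
Required ΔP = (64/6.4)^(1/0.65) = 10.000^1.538 ≈ 34.55 hPa.
P_c ≤ 1012 − 34.55 = 977.45, so the highest integer P_c is 977 hPa.

977 hPa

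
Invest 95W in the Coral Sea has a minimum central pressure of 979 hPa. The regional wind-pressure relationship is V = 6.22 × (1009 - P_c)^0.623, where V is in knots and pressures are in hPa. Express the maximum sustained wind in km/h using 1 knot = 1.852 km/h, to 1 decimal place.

ΔP = 1009 − 979 = 30 hPa.
V ≈ 6.22 × 30^0.623 = 6.22 × 8.322 ≈ 51.765 kt.
51.765 × 1.852 ≈ 95.87 km/h → 95.9 km/h.

95.9 km/h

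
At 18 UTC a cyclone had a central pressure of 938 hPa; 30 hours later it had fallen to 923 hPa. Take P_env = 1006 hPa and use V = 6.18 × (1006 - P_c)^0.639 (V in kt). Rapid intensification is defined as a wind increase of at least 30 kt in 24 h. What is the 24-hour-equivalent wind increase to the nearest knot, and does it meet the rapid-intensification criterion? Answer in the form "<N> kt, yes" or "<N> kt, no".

V₁: ΔP = 68, V ≈ 6.18 × 68^0.639 ≈ 91.61 kt.
V₂: ΔP = 83, V ≈ 6.18 × 83^0.639 ≈ 104.06 kt.
ΔV over 30 h = 12.45 kt → 24 h equivalent = 12.45 × 24/30 ≈ 9.96 kt.
10 kt < 30 kt ⇒ not rapid intensification.

10 kt, no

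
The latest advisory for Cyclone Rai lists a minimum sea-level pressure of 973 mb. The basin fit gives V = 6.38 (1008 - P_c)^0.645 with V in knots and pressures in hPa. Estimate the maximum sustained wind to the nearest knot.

ΔP = 1008 − 973 = 35 mb.
35^0.645 ≈ 9.907.
V ≈ 6.38 × 9.907 ≈ 63.2 kt.

63 kt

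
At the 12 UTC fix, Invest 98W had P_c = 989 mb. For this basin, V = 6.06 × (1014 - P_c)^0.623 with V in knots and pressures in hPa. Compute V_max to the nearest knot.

ΔP = 1014 − 989 = 25 mb.
25^0.623 ≈ 7.429.
V ≈ 6.06 × 7.429 ≈ 45.0 kt.

45 kt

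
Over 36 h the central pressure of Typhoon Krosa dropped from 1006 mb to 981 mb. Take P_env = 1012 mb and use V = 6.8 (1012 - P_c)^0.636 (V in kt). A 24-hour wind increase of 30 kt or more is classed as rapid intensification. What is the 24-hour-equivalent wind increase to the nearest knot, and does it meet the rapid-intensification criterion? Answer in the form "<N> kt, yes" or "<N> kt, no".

26 kt, no

V₁: ΔP = 6, V ≈ 6.8 × 6^0.636 ≈ 21.25 kt.
V₂: ΔP = 31, V ≈ 6.8 × 31^0.636 ≈ 60.40 kt.
ΔV over 36 h = 39.15 kt → 24 h equivalent = 39.15 × 24/36 ≈ 26.10 kt.
26 kt < 30 kt ⇒ not rapid intensification.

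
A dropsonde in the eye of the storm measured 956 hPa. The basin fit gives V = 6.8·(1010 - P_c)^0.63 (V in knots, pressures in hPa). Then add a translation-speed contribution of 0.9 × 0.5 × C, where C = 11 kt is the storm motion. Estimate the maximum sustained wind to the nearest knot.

ΔP = 1010 − 956 = 54 hPa.
54^0.63 ≈ 12.343.
V ≈ 6.8 × 12.343 ≈ 83.9 kt.
Translation term: 0.9 × 0.5 × 11 = 4.95 kt.
Corrected V ≈ 88.85 kt → 89 kt.

89 kt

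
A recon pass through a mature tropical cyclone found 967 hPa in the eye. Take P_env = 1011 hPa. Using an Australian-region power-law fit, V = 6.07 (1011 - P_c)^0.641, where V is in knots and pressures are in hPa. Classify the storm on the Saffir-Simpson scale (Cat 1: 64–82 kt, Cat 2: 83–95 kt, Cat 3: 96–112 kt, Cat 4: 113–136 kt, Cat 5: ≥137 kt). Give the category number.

ΔP = 1011 − 967 = 44 hPa.
V ≈ 6.07 × 44^0.641 = 6.07 × 11.31 ≈ 69 kt.
69 kt falls in the Category 1 band.

1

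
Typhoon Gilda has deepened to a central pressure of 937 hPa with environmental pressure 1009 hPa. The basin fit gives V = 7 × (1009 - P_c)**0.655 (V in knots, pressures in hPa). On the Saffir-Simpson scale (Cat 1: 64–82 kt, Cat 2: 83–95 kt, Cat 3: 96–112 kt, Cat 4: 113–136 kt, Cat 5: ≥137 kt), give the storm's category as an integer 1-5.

ΔP = 1009 − 937 = 72 hPa.
V ≈ 7 × 72^0.655 = 7 × 16.46 ≈ 115 kt.
115 kt falls in the Category 4 band.

4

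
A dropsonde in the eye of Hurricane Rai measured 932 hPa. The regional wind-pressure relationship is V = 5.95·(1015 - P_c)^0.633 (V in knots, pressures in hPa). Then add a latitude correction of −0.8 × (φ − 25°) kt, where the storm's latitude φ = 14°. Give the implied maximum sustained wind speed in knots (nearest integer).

ΔP = 1015 − 932 = 83 hPa.
83^0.633 ≈ 16.397.
V ≈ 5.95 × 16.397 ≈ 97.6 kt.
Latitude correction: −0.8 × (14 − 25) = 8.8 kt.
Corrected V ≈ 106.4 kt → 106 kt.

106 kt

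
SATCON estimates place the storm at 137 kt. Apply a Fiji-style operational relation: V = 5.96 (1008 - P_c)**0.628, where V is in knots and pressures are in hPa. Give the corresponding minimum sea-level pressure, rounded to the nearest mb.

ΔP = (V / 5.96)^(1/0.628) = (137/5.96)^1.592.
137/5.96 = 22.987; 22.987^1.592 ≈ 147.22 mb.
P_c = 1008 − 147.22 = 860.78 ≈ 861 mb.

861 mb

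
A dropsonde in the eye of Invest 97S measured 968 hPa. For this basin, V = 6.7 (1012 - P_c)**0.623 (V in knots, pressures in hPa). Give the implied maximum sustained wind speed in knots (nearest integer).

71 kt

ΔP = 1012 − 968 = 44 hPa.
44^0.623 ≈ 10.565.
V ≈ 6.7 × 10.565 ≈ 70.8 kt.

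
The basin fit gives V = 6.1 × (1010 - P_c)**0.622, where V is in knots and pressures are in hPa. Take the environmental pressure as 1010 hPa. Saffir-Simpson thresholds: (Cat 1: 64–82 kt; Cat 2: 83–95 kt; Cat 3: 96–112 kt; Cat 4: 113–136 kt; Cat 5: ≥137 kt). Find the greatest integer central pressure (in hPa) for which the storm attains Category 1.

966 hPa

Category 1 begins at V = 64 kt.
Required ΔP = (64/6.1)^(1/0.622) = 10.492^1.608 ≈ 43.78 hPa.
P_c ≤ 1010 − 43.78 = 966.22, so the highest integer P_c is 966 hPa.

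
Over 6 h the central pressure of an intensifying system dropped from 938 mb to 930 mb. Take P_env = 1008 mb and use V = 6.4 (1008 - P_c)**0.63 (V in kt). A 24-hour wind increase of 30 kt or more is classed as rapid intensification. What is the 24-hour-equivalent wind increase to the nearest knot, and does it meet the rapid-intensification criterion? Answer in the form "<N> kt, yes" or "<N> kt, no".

26 kt, no

V₁: ΔP = 70, V ≈ 6.4 × 70^0.63 ≈ 93.02 kt.
V₂: ΔP = 78, V ≈ 6.4 × 78^0.63 ≈ 99.59 kt.
ΔV over 6 h = 6.57 kt → 24 h equivalent = 6.57 × 24/6 ≈ 26.28 kt.
26 kt < 30 kt ⇒ not rapid intensification.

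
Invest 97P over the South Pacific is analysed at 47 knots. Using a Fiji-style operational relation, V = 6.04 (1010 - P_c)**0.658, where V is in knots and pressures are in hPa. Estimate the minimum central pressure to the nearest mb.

ΔP = (V / 6.04)^(1/0.658) = (47/6.04)^1.520.
47/6.04 = 7.781; 7.781^1.520 ≈ 22.60 mb.
P_c = 1010 − 22.60 = 987.40 ≈ 987 mb.

987 mb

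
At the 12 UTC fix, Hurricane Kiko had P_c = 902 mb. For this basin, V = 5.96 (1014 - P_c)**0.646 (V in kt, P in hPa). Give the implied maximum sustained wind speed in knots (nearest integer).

ΔP = 1014 − 902 = 112 mb.
112^0.646 ≈ 21.076.
V ≈ 5.96 × 21.076 ≈ 125.6 kt.

126 kt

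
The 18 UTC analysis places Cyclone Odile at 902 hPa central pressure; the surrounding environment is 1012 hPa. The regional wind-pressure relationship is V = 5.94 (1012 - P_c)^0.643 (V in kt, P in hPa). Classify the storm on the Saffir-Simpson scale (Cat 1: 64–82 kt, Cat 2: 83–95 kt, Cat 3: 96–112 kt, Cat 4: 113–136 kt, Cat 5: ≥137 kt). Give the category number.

4

ΔP = 1012 − 902 = 110 hPa.
V ≈ 5.94 × 110^0.643 = 5.94 × 20.54 ≈ 122 kt.
122 kt falls in the Category 4 band.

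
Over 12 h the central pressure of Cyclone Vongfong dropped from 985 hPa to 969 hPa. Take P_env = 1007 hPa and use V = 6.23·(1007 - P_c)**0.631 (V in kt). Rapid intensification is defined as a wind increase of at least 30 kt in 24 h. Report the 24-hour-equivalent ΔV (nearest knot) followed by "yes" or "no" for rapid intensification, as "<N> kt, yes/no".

V₁: ΔP = 22, V ≈ 6.23 × 22^0.631 ≈ 43.81 kt.
V₂: ΔP = 38, V ≈ 6.23 × 38^0.631 ≈ 61.85 kt.
ΔV over 12 h = 18.04 kt → 24 h equivalent = 18.04 × 24/12 ≈ 36.08 kt.
36 kt ≥ 30 kt ⇒ rapid intensification.

36 kt, yes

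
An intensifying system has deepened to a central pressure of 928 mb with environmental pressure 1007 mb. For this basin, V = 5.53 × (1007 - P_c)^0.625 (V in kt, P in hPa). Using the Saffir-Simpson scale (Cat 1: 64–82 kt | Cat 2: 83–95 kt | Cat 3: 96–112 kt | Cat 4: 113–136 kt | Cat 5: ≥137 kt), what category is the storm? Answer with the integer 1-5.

ΔP = 1007 − 928 = 79 mb.
V ≈ 5.53 × 79^0.625 = 5.53 × 15.35 ≈ 85 kt.
85 kt falls in the Category 2 band.

2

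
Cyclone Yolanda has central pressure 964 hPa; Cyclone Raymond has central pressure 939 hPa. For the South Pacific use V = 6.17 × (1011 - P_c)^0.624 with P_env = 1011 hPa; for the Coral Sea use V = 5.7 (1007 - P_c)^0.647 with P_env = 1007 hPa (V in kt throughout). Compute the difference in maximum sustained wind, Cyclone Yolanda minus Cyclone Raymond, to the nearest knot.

Cyclone Yolanda: ΔP = 47; V ≈ 6.17 × 47^0.624 ≈ 68.18 kt.
Cyclone Raymond: ΔP = 68; V ≈ 5.7 × 68^0.647 ≈ 87.40 kt.
Difference ≈ 68.18 − 87.40 = -19.22 → -19 kt.

-19 kt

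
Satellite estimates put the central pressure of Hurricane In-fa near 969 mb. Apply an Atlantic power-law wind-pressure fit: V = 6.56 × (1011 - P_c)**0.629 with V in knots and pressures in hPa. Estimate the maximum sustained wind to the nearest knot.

69 kt

ΔP = 1011 − 969 = 42 mb.
42^0.629 ≈ 10.496.
V ≈ 6.56 × 10.496 ≈ 68.9 kt.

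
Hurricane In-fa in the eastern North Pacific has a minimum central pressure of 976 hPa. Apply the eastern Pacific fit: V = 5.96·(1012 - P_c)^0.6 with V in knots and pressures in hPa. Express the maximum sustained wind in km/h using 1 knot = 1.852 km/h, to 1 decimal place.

94.8 km/h

ΔP = 1012 − 976 = 36 hPa.
V ≈ 5.96 × 36^0.6 = 5.96 × 8.586 ≈ 51.171 kt.
51.171 × 1.852 ≈ 94.77 km/h → 94.8 km/h.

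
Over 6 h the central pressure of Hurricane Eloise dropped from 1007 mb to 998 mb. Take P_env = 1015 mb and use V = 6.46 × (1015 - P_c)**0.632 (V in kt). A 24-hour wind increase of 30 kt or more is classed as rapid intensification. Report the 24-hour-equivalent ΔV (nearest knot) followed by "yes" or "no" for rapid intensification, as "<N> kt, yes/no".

V₁: ΔP = 8, V ≈ 6.46 × 8^0.632 ≈ 24.04 kt.
V₂: ΔP = 17, V ≈ 6.46 × 17^0.632 ≈ 38.71 kt.
ΔV over 6 h = 14.67 kt → 24 h equivalent = 14.67 × 24/6 ≈ 58.68 kt.
59 kt ≥ 30 kt ⇒ rapid intensification.

59 kt, yes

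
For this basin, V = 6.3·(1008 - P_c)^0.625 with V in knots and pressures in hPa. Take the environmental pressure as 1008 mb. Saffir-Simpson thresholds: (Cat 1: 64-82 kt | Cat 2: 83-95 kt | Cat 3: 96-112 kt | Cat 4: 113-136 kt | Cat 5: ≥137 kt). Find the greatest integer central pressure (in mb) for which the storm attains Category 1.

967 mb

Category 1 begins at V = 64 kt.
Required ΔP = (64/6.3)^(1/0.625) = 10.159^1.600 ≈ 40.83 mb.
P_c ≤ 1008 − 40.83 = 967.17, so the highest integer P_c is 967 mb.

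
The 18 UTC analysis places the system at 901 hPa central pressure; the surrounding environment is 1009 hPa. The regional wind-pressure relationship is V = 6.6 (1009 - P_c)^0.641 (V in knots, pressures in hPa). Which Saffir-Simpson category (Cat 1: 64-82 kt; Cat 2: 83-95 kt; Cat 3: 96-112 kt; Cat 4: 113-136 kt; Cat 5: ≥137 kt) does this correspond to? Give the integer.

4

ΔP = 1009 − 901 = 108 hPa.
V ≈ 6.6 × 108^0.641 = 6.6 × 20.11 ≈ 133 kt.
133 kt falls in the Category 4 band.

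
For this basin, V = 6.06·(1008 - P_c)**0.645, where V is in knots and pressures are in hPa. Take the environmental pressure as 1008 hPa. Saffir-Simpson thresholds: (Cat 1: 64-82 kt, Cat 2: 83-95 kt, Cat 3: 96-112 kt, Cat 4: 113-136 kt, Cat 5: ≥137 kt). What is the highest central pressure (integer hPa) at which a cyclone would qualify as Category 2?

950 hPa

Category 2 begins at V = 83 kt.
Required ΔP = (83/6.06)^(1/0.645) = 13.696^1.550 ≈ 57.83 hPa.
P_c ≤ 1008 − 57.83 = 950.17, so the highest integer P_c is 950 hPa.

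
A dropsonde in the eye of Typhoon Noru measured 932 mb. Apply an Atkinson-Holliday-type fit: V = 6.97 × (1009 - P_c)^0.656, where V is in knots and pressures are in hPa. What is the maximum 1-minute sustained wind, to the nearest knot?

ΔP = 1009 − 932 = 77 mb.
77^0.656 ≈ 17.280.
V ≈ 6.97 × 17.280 ≈ 120.4 kt.

120 kt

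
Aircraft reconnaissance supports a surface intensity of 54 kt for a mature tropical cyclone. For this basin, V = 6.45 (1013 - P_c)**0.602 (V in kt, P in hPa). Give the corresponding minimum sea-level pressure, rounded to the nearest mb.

979 mb

ΔP = (V / 6.45)^(1/0.602) = (54/6.45)^1.661.
54/6.45 = 8.372; 8.372^1.661 ≈ 34.12 mb.
P_c = 1013 − 34.12 = 978.88 ≈ 979 mb.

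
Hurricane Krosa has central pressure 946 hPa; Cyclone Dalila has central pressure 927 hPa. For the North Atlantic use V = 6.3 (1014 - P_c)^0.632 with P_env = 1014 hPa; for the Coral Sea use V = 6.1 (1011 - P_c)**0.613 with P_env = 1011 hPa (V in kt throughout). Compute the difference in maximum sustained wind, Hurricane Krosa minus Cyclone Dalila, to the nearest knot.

Hurricane Krosa: ΔP = 68; V ≈ 6.3 × 68^0.632 ≈ 90.67 kt.
Cyclone Dalila: ΔP = 84; V ≈ 6.1 × 84^0.613 ≈ 92.24 kt.
Difference ≈ 90.67 − 92.24 = -1.57 → -2 kt.

-2 kt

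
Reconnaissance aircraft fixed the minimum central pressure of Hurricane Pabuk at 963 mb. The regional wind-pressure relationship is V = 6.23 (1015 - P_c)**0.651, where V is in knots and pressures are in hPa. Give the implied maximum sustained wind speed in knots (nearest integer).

82 kt

ΔP = 1015 − 963 = 52 mb.
52^0.651 ≈ 13.095.
V ≈ 6.23 × 13.095 ≈ 81.6 kt.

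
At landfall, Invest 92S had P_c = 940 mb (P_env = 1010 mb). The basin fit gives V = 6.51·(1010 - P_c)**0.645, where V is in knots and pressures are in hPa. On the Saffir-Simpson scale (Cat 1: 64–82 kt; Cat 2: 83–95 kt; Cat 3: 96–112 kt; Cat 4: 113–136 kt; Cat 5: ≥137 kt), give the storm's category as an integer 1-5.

ΔP = 1010 − 940 = 70 mb.
V ≈ 6.51 × 70^0.645 = 6.51 × 15.49 ≈ 101 kt.
101 kt falls in the Category 3 band.

3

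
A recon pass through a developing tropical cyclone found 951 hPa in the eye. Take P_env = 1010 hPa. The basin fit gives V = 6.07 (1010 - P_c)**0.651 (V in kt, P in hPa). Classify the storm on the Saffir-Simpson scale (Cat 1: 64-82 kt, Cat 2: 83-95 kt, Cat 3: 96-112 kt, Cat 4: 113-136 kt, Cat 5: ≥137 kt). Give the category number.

ΔP = 1010 − 951 = 59 hPa.
V ≈ 6.07 × 59^0.651 = 6.07 × 14.22 ≈ 86 kt.
86 kt falls in the Category 2 band.

2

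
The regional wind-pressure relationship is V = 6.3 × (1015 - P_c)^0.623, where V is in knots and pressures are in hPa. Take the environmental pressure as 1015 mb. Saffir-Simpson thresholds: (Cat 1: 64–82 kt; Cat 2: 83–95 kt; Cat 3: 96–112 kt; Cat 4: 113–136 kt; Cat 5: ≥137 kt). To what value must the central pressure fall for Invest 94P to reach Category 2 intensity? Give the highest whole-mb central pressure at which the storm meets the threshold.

Category 2 begins at V = 83 kt.
Required ΔP = (83/6.3)^(1/0.623) = 13.175^1.605 ≈ 62.71 mb.
P_c ≤ 1015 − 62.71 = 952.29, so the highest integer P_c is 952 mb.

952 mb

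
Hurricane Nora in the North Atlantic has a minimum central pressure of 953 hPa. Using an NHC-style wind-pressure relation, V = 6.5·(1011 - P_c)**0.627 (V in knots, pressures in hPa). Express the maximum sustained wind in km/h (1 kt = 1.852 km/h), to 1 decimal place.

ΔP = 1011 − 953 = 58 hPa.
V ≈ 6.5 × 58^0.627 = 6.5 × 12.755 ≈ 82.905 kt.
82.905 × 1.852 ≈ 153.54 km/h → 153.5 km/h.

153.5 km/h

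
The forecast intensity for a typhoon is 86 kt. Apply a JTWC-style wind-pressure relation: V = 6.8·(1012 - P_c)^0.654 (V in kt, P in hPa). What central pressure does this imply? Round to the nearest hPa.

ΔP = (V / 6.8)^(1/0.654) = (86/6.8)^1.529.
86/6.8 = 12.647; 12.647^1.529 ≈ 48.42 hPa.
P_c = 1012 − 48.42 = 963.58 ≈ 964 hPa.

964 hPa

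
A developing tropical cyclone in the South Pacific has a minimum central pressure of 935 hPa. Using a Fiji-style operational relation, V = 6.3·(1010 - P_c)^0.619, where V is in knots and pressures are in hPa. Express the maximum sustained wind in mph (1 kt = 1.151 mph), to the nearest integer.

105 mph

ΔP = 1010 − 935 = 75 hPa.
V ≈ 6.3 × 75^0.619 = 6.3 × 14.476 ≈ 91.202 kt.
91.202 × 1.151 ≈ 104.97 mph → 105 mph.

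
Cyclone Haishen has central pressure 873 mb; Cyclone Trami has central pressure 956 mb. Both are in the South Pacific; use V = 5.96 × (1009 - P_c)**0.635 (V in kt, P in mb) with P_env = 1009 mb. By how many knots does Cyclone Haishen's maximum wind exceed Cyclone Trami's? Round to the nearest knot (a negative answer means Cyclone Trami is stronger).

61 kt

Cyclone Haishen: ΔP = 136; V ≈ 5.96 × 136^0.635 ≈ 134.91 kt.
Cyclone Trami: ΔP = 53; V ≈ 5.96 × 53^0.635 ≈ 74.16 kt.
Difference ≈ 134.91 − 74.16 = 60.75 → 61 kt.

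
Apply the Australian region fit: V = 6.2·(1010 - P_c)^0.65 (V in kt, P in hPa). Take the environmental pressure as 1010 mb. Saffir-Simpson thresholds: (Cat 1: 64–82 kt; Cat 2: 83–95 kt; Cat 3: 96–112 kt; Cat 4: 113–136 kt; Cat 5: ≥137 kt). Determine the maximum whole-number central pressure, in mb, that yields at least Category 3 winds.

942 mb

Category 3 begins at V = 96 kt.
Required ΔP = (96/6.2)^(1/0.65) = 15.484^1.538 ≈ 67.70 mb.
P_c ≤ 1010 − 67.70 = 942.30, so the highest integer P_c is 942 mb.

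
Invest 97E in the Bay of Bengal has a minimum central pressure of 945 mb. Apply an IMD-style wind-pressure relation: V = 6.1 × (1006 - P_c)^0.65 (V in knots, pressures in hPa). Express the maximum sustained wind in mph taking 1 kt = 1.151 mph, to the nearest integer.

ΔP = 1006 − 945 = 61 mb.
V ≈ 6.1 × 61^0.65 = 6.1 × 14.470 ≈ 88.266 kt.
88.266 × 1.151 ≈ 101.59 mph → 102 mph.

102 mph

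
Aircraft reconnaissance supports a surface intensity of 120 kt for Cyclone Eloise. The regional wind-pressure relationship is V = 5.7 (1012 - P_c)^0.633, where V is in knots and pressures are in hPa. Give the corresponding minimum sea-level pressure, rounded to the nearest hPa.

ΔP = (V / 5.7)^(1/0.633) = (120/5.7)^1.580.
120/5.7 = 21.053; 21.053^1.580 ≈ 123.18 hPa.
P_c = 1012 − 123.18 = 888.82 ≈ 889 hPa.

889 hPa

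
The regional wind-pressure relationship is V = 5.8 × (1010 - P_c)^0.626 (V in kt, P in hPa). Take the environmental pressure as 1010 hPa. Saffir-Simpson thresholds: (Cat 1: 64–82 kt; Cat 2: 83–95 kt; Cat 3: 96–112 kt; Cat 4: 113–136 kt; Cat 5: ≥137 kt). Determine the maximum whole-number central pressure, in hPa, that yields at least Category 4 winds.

Category 4 begins at V = 113 kt.
Required ΔP = (113/5.8)^(1/0.626) = 19.483^1.597 ≈ 114.85 hPa.
P_c ≤ 1010 − 114.85 = 895.15, so the highest integer P_c is 895 hPa.

895 hPa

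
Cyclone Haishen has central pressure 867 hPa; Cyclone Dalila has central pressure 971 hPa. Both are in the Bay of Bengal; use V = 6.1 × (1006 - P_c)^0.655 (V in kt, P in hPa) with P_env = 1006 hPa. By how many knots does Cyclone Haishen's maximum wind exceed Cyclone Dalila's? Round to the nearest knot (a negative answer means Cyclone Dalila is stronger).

92 kt

Cyclone Haishen: ΔP = 139; V ≈ 6.1 × 139^0.655 ≈ 154.53 kt.
Cyclone Dalila: ΔP = 35; V ≈ 6.1 × 35^0.655 ≈ 62.62 kt.
Difference ≈ 154.53 − 62.62 = 91.91 → 92 kt.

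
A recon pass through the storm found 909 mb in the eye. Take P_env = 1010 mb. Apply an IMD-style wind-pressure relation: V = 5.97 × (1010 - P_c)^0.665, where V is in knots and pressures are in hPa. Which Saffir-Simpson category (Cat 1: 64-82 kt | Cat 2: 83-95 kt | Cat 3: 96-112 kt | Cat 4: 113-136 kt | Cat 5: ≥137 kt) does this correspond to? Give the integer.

4

ΔP = 1010 − 909 = 101 mb.
V ≈ 5.97 × 101^0.665 = 5.97 × 21.52 ≈ 128 kt.
128 kt falls in the Category 4 band.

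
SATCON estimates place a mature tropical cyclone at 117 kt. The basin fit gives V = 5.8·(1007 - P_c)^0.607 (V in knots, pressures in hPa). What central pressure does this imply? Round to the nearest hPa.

866 hPa

ΔP = (V / 5.8)^(1/0.607) = (117/5.8)^1.647.
117/5.8 = 20.172; 20.172^1.647 ≈ 141.10 hPa.
P_c = 1007 − 141.10 = 865.90 ≈ 866 hPa.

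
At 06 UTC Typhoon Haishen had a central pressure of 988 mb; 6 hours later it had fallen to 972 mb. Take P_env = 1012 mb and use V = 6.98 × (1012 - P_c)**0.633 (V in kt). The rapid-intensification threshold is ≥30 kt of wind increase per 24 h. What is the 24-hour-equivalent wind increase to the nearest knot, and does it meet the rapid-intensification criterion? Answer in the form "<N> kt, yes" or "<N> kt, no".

V₁: ΔP = 24, V ≈ 6.98 × 24^0.633 ≈ 52.18 kt.
V₂: ΔP = 40, V ≈ 6.98 × 40^0.633 ≈ 72.10 kt.
ΔV over 6 h = 19.92 kt → 24 h equivalent = 19.92 × 24/6 ≈ 79.68 kt.
80 kt ≥ 30 kt ⇒ rapid intensification.

80 kt, yes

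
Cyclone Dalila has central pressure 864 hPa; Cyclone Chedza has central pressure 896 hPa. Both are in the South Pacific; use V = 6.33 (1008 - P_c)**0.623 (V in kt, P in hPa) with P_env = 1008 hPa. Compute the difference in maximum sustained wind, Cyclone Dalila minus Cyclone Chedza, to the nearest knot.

20 kt

Cyclone Dalila: ΔP = 144; V ≈ 6.33 × 144^0.623 ≈ 139.98 kt.
Cyclone Chedza: ΔP = 112; V ≈ 6.33 × 112^0.623 ≈ 119.69 kt.
Difference ≈ 139.98 − 119.69 = 20.29 → 20 kt.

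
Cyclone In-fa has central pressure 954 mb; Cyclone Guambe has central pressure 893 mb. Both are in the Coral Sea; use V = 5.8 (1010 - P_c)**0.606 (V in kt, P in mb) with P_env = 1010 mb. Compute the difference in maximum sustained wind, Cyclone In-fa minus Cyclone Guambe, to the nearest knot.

Cyclone In-fa: ΔP = 56; V ≈ 5.8 × 56^0.606 ≈ 66.50 kt.
Cyclone Guambe: ΔP = 117; V ≈ 5.8 × 117^0.606 ≈ 103.93 kt.
Difference ≈ 66.50 − 103.93 = -37.43 → -37 kt.

-37 kt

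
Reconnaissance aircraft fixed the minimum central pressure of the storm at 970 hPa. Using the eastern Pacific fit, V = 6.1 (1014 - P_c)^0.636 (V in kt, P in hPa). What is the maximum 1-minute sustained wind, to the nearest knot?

ΔP = 1014 − 970 = 44 hPa.
44^0.636 ≈ 11.098.
V ≈ 6.1 × 11.098 ≈ 67.7 kt.

68 kt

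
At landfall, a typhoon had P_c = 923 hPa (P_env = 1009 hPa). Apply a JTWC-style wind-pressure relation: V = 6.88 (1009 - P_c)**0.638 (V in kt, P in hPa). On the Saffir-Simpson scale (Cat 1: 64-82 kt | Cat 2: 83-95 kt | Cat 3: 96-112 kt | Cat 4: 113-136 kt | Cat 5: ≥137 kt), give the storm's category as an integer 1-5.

ΔP = 1009 − 923 = 86 hPa.
V ≈ 6.88 × 86^0.638 = 6.88 × 17.15 ≈ 118 kt.
118 kt falls in the Category 4 band.

4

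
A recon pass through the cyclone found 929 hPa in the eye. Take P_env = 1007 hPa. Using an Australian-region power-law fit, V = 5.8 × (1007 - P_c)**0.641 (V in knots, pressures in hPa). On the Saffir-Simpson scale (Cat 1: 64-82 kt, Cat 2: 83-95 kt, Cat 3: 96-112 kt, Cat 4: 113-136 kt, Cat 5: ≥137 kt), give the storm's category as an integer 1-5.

2

ΔP = 1007 − 929 = 78 hPa.
V ≈ 5.8 × 78^0.641 = 5.8 × 16.32 ≈ 95 kt.
95 kt falls in the Category 2 band.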